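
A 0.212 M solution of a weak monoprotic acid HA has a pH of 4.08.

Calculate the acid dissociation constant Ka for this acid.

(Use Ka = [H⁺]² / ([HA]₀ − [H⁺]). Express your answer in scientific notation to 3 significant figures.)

[H⁺] = 10^(−pH) = 10^(−4.08) = 8.318e-05 M. For HA ⇌ H⁺ + A⁻, Ka = [H⁺][A⁻]/[HA] = [H⁺]² / ([HA]₀ − [H⁺]) = (8.318e-05)² / (0.212 − 8.318e-05) = 3.26e-08.

K_a = 3.26e-08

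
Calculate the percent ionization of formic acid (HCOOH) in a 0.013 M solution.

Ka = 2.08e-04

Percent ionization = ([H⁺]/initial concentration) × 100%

Using Ka equilibrium: x² + Ka×x - Ka×C = 0. Solving: [H⁺] = 1.5437e-03. Percent = (1.5437e-03/0.013) × 100

Percent ionization = 11.9%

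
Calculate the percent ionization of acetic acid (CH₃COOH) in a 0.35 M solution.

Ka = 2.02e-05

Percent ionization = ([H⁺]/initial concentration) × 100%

Using Ka equilibrium: x² + Ka×x - Ka×C = 0. Solving: [H⁺] = 2.6489e-03. Percent = (2.6489e-03/0.35) × 100

Percent ionization = 0.757%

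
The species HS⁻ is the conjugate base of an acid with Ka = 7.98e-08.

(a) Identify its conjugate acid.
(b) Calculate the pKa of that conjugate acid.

(a) The conjugate acid is formed by adding one H⁺ to HS⁻, giving H₂S. (b) pKa = -log(Ka) = -log(7.98e-08) = 7.10.

Conjugate acid: H₂S; pK_a = 7.10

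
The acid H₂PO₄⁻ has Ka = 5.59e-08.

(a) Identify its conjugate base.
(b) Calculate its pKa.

(a) The conjugate base is formed by removing one H⁺ from H₂PO₄⁻, giving HPO₄²⁻. (b) pKa = -log(Ka) = -log(5.59e-08) = 7.25.

Conjugate base: HPO₄²⁻; pK_a = 7.25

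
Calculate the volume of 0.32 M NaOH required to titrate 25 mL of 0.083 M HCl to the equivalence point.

At equivalence: moles acid = moles base. moles HCl = 0.083 × 25/1000 = 0.002075 mol. V_base = moles / 0.32 × 1000 = 6.5 mL.

V_{base} = 6.5 mL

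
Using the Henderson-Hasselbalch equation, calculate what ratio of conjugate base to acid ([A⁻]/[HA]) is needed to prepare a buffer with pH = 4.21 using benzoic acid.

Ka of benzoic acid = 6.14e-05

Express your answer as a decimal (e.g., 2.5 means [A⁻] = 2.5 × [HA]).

pKa = -log(6.14e-05) = 4.2118. pH = pKa + log([A⁻]/[HA]), so log([A⁻]/[HA]) = pH − pKa = 4.21 − 4.2118 = -0.0018. [A⁻]/[HA] = 10^(-0.0018) = 0.996

[A⁻]/[HA] = 0.996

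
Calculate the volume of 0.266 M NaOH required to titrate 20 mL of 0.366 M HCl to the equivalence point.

At equivalence: moles acid = moles base. moles HCl = 0.366 × 20/1000 = 0.00732 mol. V_base = moles / 0.266 × 1000 = 27.5 mL.

V_{base} = 27.5 mL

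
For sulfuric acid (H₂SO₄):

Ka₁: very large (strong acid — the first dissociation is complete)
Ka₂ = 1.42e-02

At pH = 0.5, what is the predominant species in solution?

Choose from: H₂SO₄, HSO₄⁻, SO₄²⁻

The first dissociation is complete, so H₂SO₄ itself is never the predominant species in water; pKa₂ = -log(1.42e-02) = 1.85. For a polyprotic acid the predominant species crosses at each pKa: below pKa_n the protonated form dominates, above it the deprotonated form does. At pH = 0.5, the predominant species is HSO₄⁻.

HSO₄⁻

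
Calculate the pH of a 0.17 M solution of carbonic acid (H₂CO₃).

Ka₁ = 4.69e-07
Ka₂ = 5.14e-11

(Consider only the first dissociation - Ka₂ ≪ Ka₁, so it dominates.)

First dissociation dominates. From Ka₁ = [H⁺][HA⁻]/[H₂A], x² + Ka₁·x − Ka₁·C = 0 with C = 0.17 M and Ka₁ = 4.69e-07. Solving: [H⁺] = (−Ka₁ + √(Ka₁² + 4·Ka₁·C)) / 2 = 2.8213e-04 M. pH = -log(2.8213e-04) = 3.55.

pH = 3.55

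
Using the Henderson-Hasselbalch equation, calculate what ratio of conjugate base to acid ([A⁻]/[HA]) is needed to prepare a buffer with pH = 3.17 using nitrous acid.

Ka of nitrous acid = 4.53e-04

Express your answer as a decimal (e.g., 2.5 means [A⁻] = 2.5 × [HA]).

pKa = -log(4.53e-04) = 3.3439. pH = pKa + log([A⁻]/[HA]), so log([A⁻]/[HA]) = pH − pKa = 3.17 − 3.3439 = -0.1739. [A⁻]/[HA] = 10^(-0.1739) = 0.670

[A⁻]/[HA] = 0.670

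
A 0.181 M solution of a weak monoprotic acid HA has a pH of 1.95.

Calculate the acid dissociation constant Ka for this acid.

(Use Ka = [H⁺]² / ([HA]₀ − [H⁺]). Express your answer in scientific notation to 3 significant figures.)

[H⁺] = 10^(−pH) = 10^(−1.95) = 1.122e-02 M. For HA ⇌ H⁺ + A⁻, Ka = [H⁺][A⁻]/[HA] = [H⁺]² / ([HA]₀ − [H⁺]) = (1.122e-02)² / (0.181 − 1.122e-02) = 7.42e-04.

K_a = 7.42e-04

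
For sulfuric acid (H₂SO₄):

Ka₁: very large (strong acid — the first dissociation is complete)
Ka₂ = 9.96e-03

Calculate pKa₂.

pKa₂ = -log(Ka₂) = -log(9.96e-03) = 2.00.

pK_{a2} = 2.00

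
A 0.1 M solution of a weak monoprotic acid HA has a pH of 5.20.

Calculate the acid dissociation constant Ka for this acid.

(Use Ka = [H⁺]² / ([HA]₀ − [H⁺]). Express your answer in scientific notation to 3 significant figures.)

[H⁺] = 10^(−pH) = 10^(−5.20) = 6.310e-06 M. For HA ⇌ H⁺ + A⁻, Ka = [H⁺][A⁻]/[HA] = [H⁺]² / ([HA]₀ − [H⁺]) = (6.310e-06)² / (0.1 − 6.310e-06) = 3.98e-10.

K_a = 3.98e-10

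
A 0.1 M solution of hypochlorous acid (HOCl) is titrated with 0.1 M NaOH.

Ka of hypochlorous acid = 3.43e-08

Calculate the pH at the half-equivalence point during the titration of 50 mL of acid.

At half-equivalence [HA] = [A⁻], so Henderson-Hasselbalch gives pH = pKa = -log(3.43e-08) = 7.46.

pH = pKa = 7.46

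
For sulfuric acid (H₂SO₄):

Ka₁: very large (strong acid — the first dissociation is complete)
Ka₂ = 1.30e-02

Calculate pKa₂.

pKa₂ = -log(Ka₂) = -log(1.30e-02) = 1.89.

pK_{a2} = 1.89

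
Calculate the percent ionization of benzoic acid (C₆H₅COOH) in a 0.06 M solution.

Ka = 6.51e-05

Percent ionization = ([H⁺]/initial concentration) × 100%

Using Ka equilibrium: x² + Ka×x - Ka×C = 0. Solving: [H⁺] = 1.9441e-03. Percent = (1.9441e-03/0.06) × 100

Percent ionization = 3.24%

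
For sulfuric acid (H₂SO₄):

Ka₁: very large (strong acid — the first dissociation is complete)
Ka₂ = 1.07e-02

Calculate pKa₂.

pKa₂ = -log(Ka₂) = -log(1.07e-02) = 1.97.

pK_{a2} = 1.97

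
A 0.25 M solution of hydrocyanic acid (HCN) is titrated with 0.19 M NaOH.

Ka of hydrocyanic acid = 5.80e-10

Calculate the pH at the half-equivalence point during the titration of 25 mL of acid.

At half-equivalence [HA] = [A⁻], so Henderson-Hasselbalch gives pH = pKa = -log(5.80e-10) = 9.24.

pH = pKa = 9.24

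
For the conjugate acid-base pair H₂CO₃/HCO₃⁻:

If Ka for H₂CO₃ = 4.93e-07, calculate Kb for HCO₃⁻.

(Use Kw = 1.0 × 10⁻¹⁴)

For a conjugate pair Ka × Kb = Kw, so Kb = Kw/Ka = 1.0 × 10⁻¹⁴ / 4.93e-07 = 2.03e-08.

K_b = 2.03e-08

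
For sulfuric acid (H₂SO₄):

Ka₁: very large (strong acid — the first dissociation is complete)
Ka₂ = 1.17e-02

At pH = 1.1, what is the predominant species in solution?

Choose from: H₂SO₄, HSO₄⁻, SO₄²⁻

The first dissociation is complete, so H₂SO₄ itself is never the predominant species in water; pKa₂ = -log(1.17e-02) = 1.93. For a polyprotic acid the predominant species crosses at each pKa: below pKa_n the protonated form dominates, above it the deprotonated form does. At pH = 1.1, the predominant species is HSO₄⁻.

HSO₄⁻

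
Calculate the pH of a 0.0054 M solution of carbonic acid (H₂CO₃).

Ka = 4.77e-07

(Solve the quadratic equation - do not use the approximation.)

x² + Ka×x - Ka×C = 0. Using quadratic formula: [H⁺] = 5.0514e-05

pH = 4.30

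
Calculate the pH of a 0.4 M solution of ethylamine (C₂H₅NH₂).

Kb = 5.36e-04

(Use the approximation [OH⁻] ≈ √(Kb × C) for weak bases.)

[OH⁻] = √(Kb × C) = √(5.36e-04 × 0.4) = 1.4642e-02. pOH = 1.83, pH = 14 - pOH

pH = 12.17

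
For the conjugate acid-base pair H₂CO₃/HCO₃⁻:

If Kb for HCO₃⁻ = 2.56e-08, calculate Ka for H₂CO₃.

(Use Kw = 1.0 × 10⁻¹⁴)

For a conjugate pair Ka × Kb = Kw, so Ka = Kw/Kb = 1.0 × 10⁻¹⁴ / 2.56e-08 = 3.91e-07.

K_a = 3.91e-07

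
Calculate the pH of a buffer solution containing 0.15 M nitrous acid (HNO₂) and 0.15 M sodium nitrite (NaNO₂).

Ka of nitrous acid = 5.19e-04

pKa = -log(5.19e-04) = 3.28. pH = pKa + log([A⁻]/[HA]) = 3.28 + log(0.15/0.15)

pH = 3.28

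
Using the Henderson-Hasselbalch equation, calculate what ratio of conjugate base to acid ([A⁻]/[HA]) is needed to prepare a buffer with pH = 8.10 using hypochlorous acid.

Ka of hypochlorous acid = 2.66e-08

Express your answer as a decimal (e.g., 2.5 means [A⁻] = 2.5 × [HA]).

pKa = -log(2.66e-08) = 7.5751. pH = pKa + log([A⁻]/[HA]), so log([A⁻]/[HA]) = pH − pKa = 8.10 − 7.5751 = 0.5249. [A⁻]/[HA] = 10^(0.5249) = 3.35

[A⁻]/[HA] = 3.35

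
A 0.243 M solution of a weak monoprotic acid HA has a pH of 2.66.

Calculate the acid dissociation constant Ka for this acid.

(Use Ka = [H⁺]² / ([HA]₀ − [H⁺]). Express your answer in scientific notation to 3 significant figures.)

[H⁺] = 10^(−pH) = 10^(−2.66) = 2.188e-03 M. For HA ⇌ H⁺ + A⁻, Ka = [H⁺][A⁻]/[HA] = [H⁺]² / ([HA]₀ − [H⁺]) = (2.188e-03)² / (0.243 − 2.188e-03) = 1.99e-05.

K_a = 1.99e-05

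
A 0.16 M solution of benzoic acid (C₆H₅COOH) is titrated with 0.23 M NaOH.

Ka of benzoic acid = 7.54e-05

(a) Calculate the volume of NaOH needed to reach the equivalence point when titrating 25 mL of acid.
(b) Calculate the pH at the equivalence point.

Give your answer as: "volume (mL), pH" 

moles acid = 0.16 × 25/1000 = 0.004 mol; V_base = moles/0.23 × 1000 = 17.4 mL. At equivalence only the conjugate base is present: [A⁻] = 0.004/0.042 = 9.4359e-02 M. Kb = Kw/Ka = 1.33e-10; [OH⁻] = √(Kb × [A⁻]) = 3.5376e-06; pOH = 5.45; pH = 14 - pOH = 8.55.

V = 17.4 mL, pH = 8.55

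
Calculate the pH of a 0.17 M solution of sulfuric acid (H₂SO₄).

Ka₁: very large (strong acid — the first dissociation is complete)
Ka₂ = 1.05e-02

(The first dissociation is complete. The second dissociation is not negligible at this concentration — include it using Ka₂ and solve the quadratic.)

First dissociation is complete: [H⁺]₀ = [HSO₄⁻]₀ = C = 0.17 M. Second dissociation HSO₄⁻ ⇌ H⁺ + SO₄²⁻: let x = [SO₄²⁻]. Ka₂ = (C + x)·x / (C − x) = 1.05e-02 → x² + (C + Ka₂)·x − Ka₂·C = 0 → x² + 0.18050·x − 1.785e-03 = 0. x = (−0.18050 + √(0.18050² + 4 × 1.785e-03)) / 2 = 9.3997e-03 M. [H⁺] = C + x = 0.17 + 9.3997e-03 = 1.7940e-01 M. pH = -log(1.7940e-01) = 0.75.

pH = 0.75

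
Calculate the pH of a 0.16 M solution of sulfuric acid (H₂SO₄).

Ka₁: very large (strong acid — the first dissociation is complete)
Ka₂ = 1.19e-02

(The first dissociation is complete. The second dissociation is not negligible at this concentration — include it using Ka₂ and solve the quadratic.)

First dissociation is complete: [H⁺]₀ = [HSO₄⁻]₀ = C = 0.16 M. Second dissociation HSO₄⁻ ⇌ H⁺ + SO₄²⁻: let x = [SO₄²⁻]. Ka₂ = (C + x)·x / (C − x) = 1.19e-02 → x² + (C + Ka₂)·x − Ka₂·C = 0 → x² + 0.17190·x − 1.904e-03 = 0. x = (−0.17190 + √(0.17190² + 4 × 1.904e-03)) / 2 = 1.0442e-02 M. [H⁺] = C + x = 0.16 + 1.0442e-02 = 1.7044e-01 M. pH = -log(1.7044e-01) = 0.77.

pH = 0.77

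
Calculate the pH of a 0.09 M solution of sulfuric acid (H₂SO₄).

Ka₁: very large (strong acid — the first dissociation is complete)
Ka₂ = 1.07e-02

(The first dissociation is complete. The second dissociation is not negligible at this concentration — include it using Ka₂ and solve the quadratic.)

First dissociation is complete: [H⁺]₀ = [HSO₄⁻]₀ = C = 0.09 M. Second dissociation HSO₄⁻ ⇌ H⁺ + SO₄²⁻: let x = [SO₄²⁻]. Ka₂ = (C + x)·x / (C − x) = 1.07e-02 → x² + (C + Ka₂)·x − Ka₂·C = 0 → x² + 0.10070·x − 9.630e-04 = 0. x = (−0.10070 + √(0.10070² + 4 × 9.630e-04)) / 2 = 8.7949e-03 M. [H⁺] = C + x = 0.09 + 8.7949e-03 = 9.8795e-02 M. pH = -log(9.8795e-02) = 1.01.

pH = 1.01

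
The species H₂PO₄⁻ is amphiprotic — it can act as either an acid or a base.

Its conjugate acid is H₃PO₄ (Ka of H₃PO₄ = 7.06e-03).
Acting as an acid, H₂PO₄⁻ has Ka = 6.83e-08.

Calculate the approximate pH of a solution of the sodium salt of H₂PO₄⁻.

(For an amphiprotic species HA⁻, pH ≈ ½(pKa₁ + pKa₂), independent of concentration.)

pKa₁ = -log(7.06e-03) = 2.15; pKa₂ = -log(6.83e-08) = 7.17. For an amphiprotic species, pH ≈ ½(pKa₁ + pKa₂) = ½(2.15 + 7.17) = 4.66.

pH = 4.66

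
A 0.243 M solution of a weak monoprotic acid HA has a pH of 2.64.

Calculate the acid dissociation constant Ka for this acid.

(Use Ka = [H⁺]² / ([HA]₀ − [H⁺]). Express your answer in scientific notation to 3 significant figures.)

[H⁺] = 10^(−pH) = 10^(−2.64) = 2.291e-03 M. For HA ⇌ H⁺ + A⁻, Ka = [H⁺][A⁻]/[HA] = [H⁺]² / ([HA]₀ − [H⁺]) = (2.291e-03)² / (0.243 − 2.291e-03) = 2.18e-05.

K_a = 2.18e-05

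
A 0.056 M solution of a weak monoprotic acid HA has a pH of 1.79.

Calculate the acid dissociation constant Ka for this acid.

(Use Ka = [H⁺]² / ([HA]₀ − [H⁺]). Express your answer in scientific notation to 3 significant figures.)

[H⁺] = 10^(−pH) = 10^(−1.79) = 1.622e-02 M. For HA ⇌ H⁺ + A⁻, Ka = [H⁺][A⁻]/[HA] = [H⁺]² / ([HA]₀ − [H⁺]) = (1.622e-02)² / (0.056 − 1.622e-02) = 6.61e-03.

K_a = 6.61e-03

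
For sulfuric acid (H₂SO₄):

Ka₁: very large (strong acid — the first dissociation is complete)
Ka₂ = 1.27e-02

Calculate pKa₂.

pKa₂ = -log(Ka₂) = -log(1.27e-02) = 1.90.

pK_{a2} = 1.90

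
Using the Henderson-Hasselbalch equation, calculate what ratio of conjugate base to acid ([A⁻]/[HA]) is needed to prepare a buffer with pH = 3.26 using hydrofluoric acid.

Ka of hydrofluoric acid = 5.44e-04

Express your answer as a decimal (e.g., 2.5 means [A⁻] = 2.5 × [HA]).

pKa = -log(5.44e-04) = 3.2644. pH = pKa + log([A⁻]/[HA]), so log([A⁻]/[HA]) = pH − pKa = 3.26 − 3.2644 = -0.0044. [A⁻]/[HA] = 10^(-0.0044) = 0.990

[A⁻]/[HA] = 0.990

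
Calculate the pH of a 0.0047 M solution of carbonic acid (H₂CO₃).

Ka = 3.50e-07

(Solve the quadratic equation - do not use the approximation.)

x² + Ka×x - Ka×C = 0. Using quadratic formula: [H⁺] = 4.0384e-05

pH = 4.39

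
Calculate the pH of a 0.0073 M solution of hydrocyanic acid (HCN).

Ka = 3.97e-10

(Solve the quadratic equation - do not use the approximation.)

x² + Ka×x - Ka×C = 0. Using quadratic formula: [H⁺] = 1.7022e-06

pH = 5.77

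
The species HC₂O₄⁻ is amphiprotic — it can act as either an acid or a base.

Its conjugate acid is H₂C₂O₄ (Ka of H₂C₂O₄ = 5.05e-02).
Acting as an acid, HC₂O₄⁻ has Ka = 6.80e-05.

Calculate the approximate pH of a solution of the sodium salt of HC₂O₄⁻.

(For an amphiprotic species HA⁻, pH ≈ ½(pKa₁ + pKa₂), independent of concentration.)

pKa₁ = -log(5.05e-02) = 1.30; pKa₂ = -log(6.80e-05) = 4.17. For an amphiprotic species, pH ≈ ½(pKa₁ + pKa₂) = ½(1.30 + 4.17) = 2.73.

pH = 2.73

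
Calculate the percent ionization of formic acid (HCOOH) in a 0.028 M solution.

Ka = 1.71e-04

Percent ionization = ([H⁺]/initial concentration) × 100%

Using Ka equilibrium: x² + Ka×x - Ka×C = 0. Solving: [H⁺] = 2.1043e-03. Percent = (2.1043e-03/0.028) × 100

Percent ionization = 7.52%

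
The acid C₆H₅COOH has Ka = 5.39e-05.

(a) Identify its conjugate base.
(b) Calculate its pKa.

(a) The conjugate base is formed by removing one H⁺ from C₆H₅COOH, giving C₆H₅COO⁻. (b) pKa = -log(Ka) = -log(5.39e-05) = 4.27.

Conjugate base: C₆H₅COO⁻; pK_a = 4.27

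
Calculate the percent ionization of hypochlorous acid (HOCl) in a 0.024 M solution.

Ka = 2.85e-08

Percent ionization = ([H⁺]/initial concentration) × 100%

Using Ka equilibrium: x² + Ka×x - Ka×C = 0. Solving: [H⁺] = 2.6139e-05. Percent = (2.6139e-05/0.024) × 100

Percent ionization = 0.109%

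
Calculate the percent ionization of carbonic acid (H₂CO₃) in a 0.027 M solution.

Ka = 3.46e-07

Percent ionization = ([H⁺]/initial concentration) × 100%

Using Ka equilibrium: x² + Ka×x - Ka×C = 0. Solving: [H⁺] = 9.6481e-05. Percent = (9.6481e-05/0.027) × 100

Percent ionization = 0.357%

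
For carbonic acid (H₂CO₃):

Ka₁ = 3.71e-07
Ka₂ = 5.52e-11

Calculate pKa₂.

pKa₂ = -log(Ka₂) = -log(5.52e-11) = 10.26.

pK_{a2} = 10.26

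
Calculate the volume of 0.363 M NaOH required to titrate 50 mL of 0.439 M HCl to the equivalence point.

At equivalence: moles acid = moles base. moles HCl = 0.439 × 50/1000 = 0.02195 mol. V_base = moles / 0.363 × 1000 = 60.5 mL.

V_{base} = 60.5 mL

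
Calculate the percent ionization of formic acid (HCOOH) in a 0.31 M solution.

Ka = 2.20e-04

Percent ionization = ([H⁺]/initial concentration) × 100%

Using Ka equilibrium: x² + Ka×x - Ka×C = 0. Solving: [H⁺] = 8.1491e-03. Percent = (8.1491e-03/0.31) × 100

Percent ionization = 2.63%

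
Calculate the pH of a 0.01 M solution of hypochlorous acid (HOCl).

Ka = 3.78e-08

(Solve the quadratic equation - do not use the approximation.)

x² + Ka×x - Ka×C = 0. Using quadratic formula: [H⁺] = 1.9423e-05

pH = 4.71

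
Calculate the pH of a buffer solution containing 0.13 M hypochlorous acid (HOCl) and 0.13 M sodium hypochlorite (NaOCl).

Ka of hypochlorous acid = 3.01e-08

pKa = -log(3.01e-08) = 7.52. pH = pKa + log([A⁻]/[HA]) = 7.52 + log(0.13/0.13)

pH = 7.52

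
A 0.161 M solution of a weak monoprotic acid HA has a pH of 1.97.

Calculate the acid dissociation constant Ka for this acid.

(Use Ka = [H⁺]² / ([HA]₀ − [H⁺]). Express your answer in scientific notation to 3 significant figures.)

[H⁺] = 10^(−pH) = 10^(−1.97) = 1.072e-02 M. For HA ⇌ H⁺ + A⁻, Ka = [H⁺][A⁻]/[HA] = [H⁺]² / ([HA]₀ − [H⁺]) = (1.072e-02)² / (0.161 − 1.072e-02) = 7.64e-04.

K_a = 7.64e-04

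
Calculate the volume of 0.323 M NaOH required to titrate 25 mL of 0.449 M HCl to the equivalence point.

At equivalence: moles acid = moles base. moles HCl = 0.449 × 25/1000 = 0.01122 mol. V_base = moles / 0.323 × 1000 = 34.8 mL.

V_{base} = 34.8 mL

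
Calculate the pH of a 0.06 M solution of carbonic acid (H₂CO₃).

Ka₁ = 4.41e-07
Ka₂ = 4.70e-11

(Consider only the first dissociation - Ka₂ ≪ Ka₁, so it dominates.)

First dissociation dominates. From Ka₁ = [H⁺][HA⁻]/[H₂A], x² + Ka₁·x − Ka₁·C = 0 with C = 0.06 M and Ka₁ = 4.41e-07. Solving: [H⁺] = (−Ka₁ + √(Ka₁² + 4·Ka₁·C)) / 2 = 1.6244e-04 M. pH = -log(1.6244e-04) = 3.79.

pH = 3.79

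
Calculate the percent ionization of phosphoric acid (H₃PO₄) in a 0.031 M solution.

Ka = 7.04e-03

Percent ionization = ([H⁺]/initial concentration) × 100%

Using Ka equilibrium: x² + Ka×x - Ka×C = 0. Solving: [H⁺] = 1.1667e-02. Percent = (1.1667e-02/0.031) × 100

Percent ionization = 37.6%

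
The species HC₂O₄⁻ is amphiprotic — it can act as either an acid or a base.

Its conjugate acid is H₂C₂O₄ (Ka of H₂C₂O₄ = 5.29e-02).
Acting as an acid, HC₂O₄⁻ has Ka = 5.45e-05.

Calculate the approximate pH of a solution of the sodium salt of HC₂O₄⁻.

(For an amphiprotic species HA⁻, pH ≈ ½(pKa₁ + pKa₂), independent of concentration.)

pKa₁ = -log(5.29e-02) = 1.28; pKa₂ = -log(5.45e-05) = 4.26. For an amphiprotic species, pH ≈ ½(pKa₁ + pKa₂) = ½(1.28 + 4.26) = 2.77.

pH = 2.77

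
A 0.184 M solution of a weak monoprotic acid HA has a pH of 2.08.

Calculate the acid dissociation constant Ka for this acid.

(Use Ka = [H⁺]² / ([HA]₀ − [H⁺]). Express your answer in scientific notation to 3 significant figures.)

[H⁺] = 10^(−pH) = 10^(−2.08) = 8.318e-03 M. For HA ⇌ H⁺ + A⁻, Ka = [H⁺][A⁻]/[HA] = [H⁺]² / ([HA]₀ − [H⁺]) = (8.318e-03)² / (0.184 − 8.318e-03) = 3.94e-04.

K_a = 3.94e-04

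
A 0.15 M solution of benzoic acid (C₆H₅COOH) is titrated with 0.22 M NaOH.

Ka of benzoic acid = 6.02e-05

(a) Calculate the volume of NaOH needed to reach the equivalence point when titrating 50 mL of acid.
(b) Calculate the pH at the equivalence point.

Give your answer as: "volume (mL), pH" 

moles acid = 0.15 × 50/1000 = 0.0075 mol; V_base = moles/0.22 × 1000 = 34.1 mL. At equivalence only the conjugate base is present: [A⁻] = 0.0075/0.084 = 8.9189e-02 M. Kb = Kw/Ka = 1.66e-10; [OH⁻] = √(Kb × [A⁻]) = 3.8491e-06; pOH = 5.41; pH = 14 - pOH = 8.59.

V = 34.1 mL, pH = 8.59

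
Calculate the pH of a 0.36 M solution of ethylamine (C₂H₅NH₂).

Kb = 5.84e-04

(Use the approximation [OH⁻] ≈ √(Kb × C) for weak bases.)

[OH⁻] = √(Kb × C) = √(5.84e-04 × 0.36) = 1.4500e-02. pOH = 1.84, pH = 14 - pOH

pH = 12.16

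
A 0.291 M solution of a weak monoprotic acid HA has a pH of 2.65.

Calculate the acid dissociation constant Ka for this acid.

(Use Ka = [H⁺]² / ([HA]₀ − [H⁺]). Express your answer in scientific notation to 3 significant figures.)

[H⁺] = 10^(−pH) = 10^(−2.65) = 2.239e-03 M. For HA ⇌ H⁺ + A⁻, Ka = [H⁺][A⁻]/[HA] = [H⁺]² / ([HA]₀ − [H⁺]) = (2.239e-03)² / (0.291 − 2.239e-03) = 1.74e-05.

K_a = 1.74e-05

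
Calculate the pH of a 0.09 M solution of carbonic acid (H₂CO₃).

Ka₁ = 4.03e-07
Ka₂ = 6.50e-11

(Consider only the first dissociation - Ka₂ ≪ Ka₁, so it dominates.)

First dissociation dominates. From Ka₁ = [H⁺][HA⁻]/[H₂A], x² + Ka₁·x − Ka₁·C = 0 with C = 0.09 M and Ka₁ = 4.03e-07. Solving: [H⁺] = (−Ka₁ + √(Ka₁² + 4·Ka₁·C)) / 2 = 1.9025e-04 M. pH = -log(1.9025e-04) = 3.72.

pH = 3.72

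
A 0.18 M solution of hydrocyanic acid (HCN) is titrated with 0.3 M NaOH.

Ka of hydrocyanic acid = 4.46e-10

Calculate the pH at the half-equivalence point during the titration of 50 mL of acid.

At half-equivalence [HA] = [A⁻], so Henderson-Hasselbalch gives pH = pKa = -log(4.46e-10) = 9.35.

pH = pKa = 9.35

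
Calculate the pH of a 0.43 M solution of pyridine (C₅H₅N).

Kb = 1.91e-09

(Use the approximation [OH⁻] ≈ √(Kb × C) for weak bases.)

[OH⁻] = √(Kb × C) = √(1.91e-09 × 0.43) = 2.8658e-05. pOH = 4.54, pH = 14 - pOH

pH = 9.46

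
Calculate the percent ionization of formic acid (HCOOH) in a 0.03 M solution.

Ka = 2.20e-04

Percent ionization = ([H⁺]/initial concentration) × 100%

Using Ka equilibrium: x² + Ka×x - Ka×C = 0. Solving: [H⁺] = 2.4614e-03. Percent = (2.4614e-03/0.03) × 100

Percent ionization = 8.2%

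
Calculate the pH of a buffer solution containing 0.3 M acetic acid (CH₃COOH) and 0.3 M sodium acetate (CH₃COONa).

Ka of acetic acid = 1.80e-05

pKa = -log(1.80e-05) = 4.74. pH = pKa + log([A⁻]/[HA]) = 4.74 + log(0.3/0.3)

pH = 4.74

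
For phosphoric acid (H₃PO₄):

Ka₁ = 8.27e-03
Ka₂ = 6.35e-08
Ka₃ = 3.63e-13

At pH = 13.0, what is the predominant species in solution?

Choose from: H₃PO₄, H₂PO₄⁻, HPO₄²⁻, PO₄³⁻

pKa₁ = 2.08, pKa₂ = 7.20, pKa₃ = 12.44. For a polyprotic acid the predominant species crosses at each pKa: below pKa_n the protonated form dominates, above it the deprotonated form does. At pH = 13.0, the predominant species is PO₄³⁻.

PO₄³⁻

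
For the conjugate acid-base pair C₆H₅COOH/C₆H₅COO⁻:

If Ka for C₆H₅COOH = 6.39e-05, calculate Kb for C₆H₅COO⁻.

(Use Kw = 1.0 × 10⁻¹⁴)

For a conjugate pair Ka × Kb = Kw, so Kb = Kw/Ka = 1.0 × 10⁻¹⁴ / 6.39e-05 = 1.56e-10.

K_b = 1.56e-10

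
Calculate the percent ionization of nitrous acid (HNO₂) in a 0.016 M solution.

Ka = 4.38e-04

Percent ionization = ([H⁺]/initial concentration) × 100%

Using Ka equilibrium: x² + Ka×x - Ka×C = 0. Solving: [H⁺] = 2.4373e-03. Percent = (2.4373e-03/0.016) × 100

Percent ionization = 15.2%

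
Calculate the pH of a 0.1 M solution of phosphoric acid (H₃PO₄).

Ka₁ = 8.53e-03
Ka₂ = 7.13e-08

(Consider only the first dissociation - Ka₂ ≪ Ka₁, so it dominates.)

First dissociation dominates. From Ka₁ = [H⁺][HA⁻]/[H₂A], x² + Ka₁·x − Ka₁·C = 0 with C = 0.1 M and Ka₁ = 8.53e-03. Solving: [H⁺] = (−Ka₁ + √(Ka₁² + 4·Ka₁·C)) / 2 = 2.5251e-02 M. pH = -log(2.5251e-02) = 1.60.

pH = 1.60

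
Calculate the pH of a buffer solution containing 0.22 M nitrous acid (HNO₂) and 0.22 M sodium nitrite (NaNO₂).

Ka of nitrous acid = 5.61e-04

pKa = -log(5.61e-04) = 3.25. pH = pKa + log([A⁻]/[HA]) = 3.25 + log(0.22/0.22)

pH = 3.25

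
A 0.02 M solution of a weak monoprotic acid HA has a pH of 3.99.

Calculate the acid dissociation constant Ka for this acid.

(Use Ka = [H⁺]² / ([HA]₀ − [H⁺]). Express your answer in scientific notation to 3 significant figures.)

[H⁺] = 10^(−pH) = 10^(−3.99) = 1.023e-04 M. For HA ⇌ H⁺ + A⁻, Ka = [H⁺][A⁻]/[HA] = [H⁺]² / ([HA]₀ − [H⁺]) = (1.023e-04)² / (0.02 − 1.023e-04) = 5.26e-07.

K_a = 5.26e-07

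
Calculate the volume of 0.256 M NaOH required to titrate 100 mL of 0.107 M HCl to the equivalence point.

At equivalence: moles acid = moles base. moles HCl = 0.107 × 100/1000 = 0.0107 mol. V_base = moles / 0.256 × 1000 = 41.8 mL.

V_{base} = 41.8 mL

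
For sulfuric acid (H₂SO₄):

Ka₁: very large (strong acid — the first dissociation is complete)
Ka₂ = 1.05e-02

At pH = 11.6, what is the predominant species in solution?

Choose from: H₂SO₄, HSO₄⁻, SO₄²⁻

The first dissociation is complete, so H₂SO₄ itself is never the predominant species in water; pKa₂ = -log(1.05e-02) = 1.98. For a polyprotic acid the predominant species crosses at each pKa: below pKa_n the protonated form dominates, above it the deprotonated form does. At pH = 11.6, the predominant species is SO₄²⁻.

SO₄²⁻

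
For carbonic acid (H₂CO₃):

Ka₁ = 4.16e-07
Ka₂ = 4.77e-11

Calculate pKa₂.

pKa₂ = -log(Ka₂) = -log(4.77e-11) = 10.32.

pK_{a2} = 10.32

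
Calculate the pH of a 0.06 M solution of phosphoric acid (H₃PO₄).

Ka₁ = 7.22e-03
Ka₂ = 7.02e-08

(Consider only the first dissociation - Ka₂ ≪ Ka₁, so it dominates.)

First dissociation dominates. From Ka₁ = [H⁺][HA⁻]/[H₂A], x² + Ka₁·x − Ka₁·C = 0 with C = 0.06 M and Ka₁ = 7.22e-03. Solving: [H⁺] = (−Ka₁ + √(Ka₁² + 4·Ka₁·C)) / 2 = 1.7514e-02 M. pH = -log(1.7514e-02) = 1.76.

pH = 1.76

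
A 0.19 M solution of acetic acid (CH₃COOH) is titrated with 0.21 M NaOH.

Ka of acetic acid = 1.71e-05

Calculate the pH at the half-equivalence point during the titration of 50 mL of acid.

At half-equivalence [HA] = [A⁻], so Henderson-Hasselbalch gives pH = pKa = -log(1.71e-05) = 4.77.

pH = pKa = 4.77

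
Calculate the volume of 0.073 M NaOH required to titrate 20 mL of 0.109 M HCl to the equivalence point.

At equivalence: moles acid = moles base. moles HCl = 0.109 × 20/1000 = 0.00218 mol. V_base = moles / 0.073 × 1000 = 29.9 mL.

V_{base} = 29.9 mL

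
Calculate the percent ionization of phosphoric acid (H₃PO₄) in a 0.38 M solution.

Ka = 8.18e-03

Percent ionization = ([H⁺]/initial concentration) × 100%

Using Ka equilibrium: x² + Ka×x - Ka×C = 0. Solving: [H⁺] = 5.1813e-02. Percent = (5.1813e-02/0.38) × 100

Percent ionization = 13.6%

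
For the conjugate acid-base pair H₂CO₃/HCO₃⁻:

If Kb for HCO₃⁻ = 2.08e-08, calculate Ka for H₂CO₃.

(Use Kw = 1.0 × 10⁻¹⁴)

For a conjugate pair Ka × Kb = Kw, so Ka = Kw/Kb = 1.0 × 10⁻¹⁴ / 2.08e-08 = 4.81e-07.

K_a = 4.81e-07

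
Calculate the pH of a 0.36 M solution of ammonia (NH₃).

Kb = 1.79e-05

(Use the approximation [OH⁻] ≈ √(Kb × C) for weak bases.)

[OH⁻] = √(Kb × C) = √(1.79e-05 × 0.36) = 2.5385e-03. pOH = 2.60, pH = 14 - pOH

pH = 11.40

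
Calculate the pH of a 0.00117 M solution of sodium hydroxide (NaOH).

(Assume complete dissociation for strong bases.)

[OH⁻] = 0.00117 M for strong base. pOH = -log[OH⁻] = 2.93, pH = 14 - pOH

pH = 11.07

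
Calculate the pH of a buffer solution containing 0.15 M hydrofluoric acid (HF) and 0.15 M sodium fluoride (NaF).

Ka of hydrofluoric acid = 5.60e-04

pKa = -log(5.60e-04) = 3.25. pH = pKa + log([A⁻]/[HA]) = 3.25 + log(0.15/0.15)

pH = 3.25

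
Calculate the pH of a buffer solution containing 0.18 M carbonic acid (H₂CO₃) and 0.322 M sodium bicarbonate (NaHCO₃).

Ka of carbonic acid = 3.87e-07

pKa = -log(3.87e-07) = 6.41. pH = pKa + log([A⁻]/[HA]) = 6.41 + log(0.322/0.18)

pH = 6.66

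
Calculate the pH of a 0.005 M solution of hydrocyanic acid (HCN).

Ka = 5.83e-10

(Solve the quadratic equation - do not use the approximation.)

x² + Ka×x - Ka×C = 0. Using quadratic formula: [H⁺] = 1.7070e-06

pH = 5.77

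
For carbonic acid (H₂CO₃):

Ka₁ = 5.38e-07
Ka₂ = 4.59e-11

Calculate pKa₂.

pKa₂ = -log(Ka₂) = -log(4.59e-11) = 10.34.

pK_{a2} = 10.34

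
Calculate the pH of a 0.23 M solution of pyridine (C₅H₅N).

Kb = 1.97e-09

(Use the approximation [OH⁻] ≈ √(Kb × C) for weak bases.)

[OH⁻] = √(Kb × C) = √(1.97e-09 × 0.23) = 2.1286e-05. pOH = 4.67, pH = 14 - pOH

pH = 9.33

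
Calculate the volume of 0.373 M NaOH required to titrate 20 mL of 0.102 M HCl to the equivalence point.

At equivalence: moles acid = moles base. moles HCl = 0.102 × 20/1000 = 0.00204 mol. V_base = moles / 0.373 × 1000 = 5.5 mL.

V_{base} = 5.5 mL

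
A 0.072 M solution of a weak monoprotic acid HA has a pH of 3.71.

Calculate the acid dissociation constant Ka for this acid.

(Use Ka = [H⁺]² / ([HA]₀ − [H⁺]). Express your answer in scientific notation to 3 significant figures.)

[H⁺] = 10^(−pH) = 10^(−3.71) = 1.950e-04 M. For HA ⇌ H⁺ + A⁻, Ka = [H⁺][A⁻]/[HA] = [H⁺]² / ([HA]₀ − [H⁺]) = (1.950e-04)² / (0.072 − 1.950e-04) = 5.29e-07.

K_a = 5.29e-07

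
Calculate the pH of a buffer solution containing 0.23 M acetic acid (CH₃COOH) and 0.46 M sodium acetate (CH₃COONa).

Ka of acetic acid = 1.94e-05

pKa = -log(1.94e-05) = 4.71. pH = pKa + log([A⁻]/[HA]) = 4.71 + log(0.46/0.23)

pH = 5.01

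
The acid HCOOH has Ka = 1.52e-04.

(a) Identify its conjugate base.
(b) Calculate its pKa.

(a) The conjugate base is formed by removing one H⁺ from HCOOH, giving HCOO⁻. (b) pKa = -log(Ka) = -log(1.52e-04) = 3.82.

Conjugate base: HCOO⁻; pK_a = 3.82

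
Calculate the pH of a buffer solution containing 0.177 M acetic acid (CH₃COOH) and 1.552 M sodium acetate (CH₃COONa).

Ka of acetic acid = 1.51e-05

pKa = -log(1.51e-05) = 4.82. pH = pKa + log([A⁻]/[HA]) = 4.82 + log(1.552/0.177)

pH = 5.76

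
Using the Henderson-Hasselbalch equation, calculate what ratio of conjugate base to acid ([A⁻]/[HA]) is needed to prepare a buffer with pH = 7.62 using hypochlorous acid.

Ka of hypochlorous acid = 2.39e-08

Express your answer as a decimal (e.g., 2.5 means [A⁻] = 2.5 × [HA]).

pKa = -log(2.39e-08) = 7.6216. pH = pKa + log([A⁻]/[HA]), so log([A⁻]/[HA]) = pH − pKa = 7.62 − 7.6216 = -0.0016. [A⁻]/[HA] = 10^(-0.0016) = 0.996

[A⁻]/[HA] = 0.996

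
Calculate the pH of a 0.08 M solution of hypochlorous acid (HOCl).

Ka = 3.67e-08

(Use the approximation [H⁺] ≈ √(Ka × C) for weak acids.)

[H⁺] = √(Ka × C) = √(3.67e-08 × 0.08) = 5.4185e-05. pH = -log(5.4185e-05)

pH = 4.27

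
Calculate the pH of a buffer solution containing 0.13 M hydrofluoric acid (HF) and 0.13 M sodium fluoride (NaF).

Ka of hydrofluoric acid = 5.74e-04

pKa = -log(5.74e-04) = 3.24. pH = pKa + log([A⁻]/[HA]) = 3.24 + log(0.13/0.13)

pH = 3.24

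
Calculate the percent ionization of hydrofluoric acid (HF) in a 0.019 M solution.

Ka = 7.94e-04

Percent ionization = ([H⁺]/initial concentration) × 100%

Using Ka equilibrium: x² + Ka×x - Ka×C = 0. Solving: [H⁺] = 3.5073e-03. Percent = (3.5073e-03/0.019) × 100

Percent ionization = 18.5%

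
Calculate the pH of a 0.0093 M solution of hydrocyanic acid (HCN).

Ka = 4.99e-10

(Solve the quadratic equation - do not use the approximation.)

x² + Ka×x - Ka×C = 0. Using quadratic formula: [H⁺] = 2.1540e-06

pH = 5.67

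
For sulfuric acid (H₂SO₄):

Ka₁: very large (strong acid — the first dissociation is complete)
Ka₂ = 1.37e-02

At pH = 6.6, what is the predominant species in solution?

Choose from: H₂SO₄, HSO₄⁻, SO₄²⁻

The first dissociation is complete, so H₂SO₄ itself is never the predominant species in water; pKa₂ = -log(1.37e-02) = 1.86. For a polyprotic acid the predominant species crosses at each pKa: below pKa_n the protonated form dominates, above it the deprotonated form does. At pH = 6.6, the predominant species is SO₄²⁻.

SO₄²⁻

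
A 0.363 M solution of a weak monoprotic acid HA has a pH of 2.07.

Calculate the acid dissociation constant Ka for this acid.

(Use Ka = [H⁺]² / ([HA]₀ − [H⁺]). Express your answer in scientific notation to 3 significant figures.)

[H⁺] = 10^(−pH) = 10^(−2.07) = 8.511e-03 M. For HA ⇌ H⁺ + A⁻, Ka = [H⁺][A⁻]/[HA] = [H⁺]² / ([HA]₀ − [H⁺]) = (8.511e-03)² / (0.363 − 8.511e-03) = 2.04e-04.

K_a = 2.04e-04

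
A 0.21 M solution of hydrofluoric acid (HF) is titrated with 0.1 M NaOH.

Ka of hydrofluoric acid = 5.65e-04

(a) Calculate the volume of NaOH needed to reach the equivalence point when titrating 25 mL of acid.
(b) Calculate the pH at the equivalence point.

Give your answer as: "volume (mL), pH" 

moles acid = 0.21 × 25/1000 = 0.00525 mol; V_base = moles/0.1 × 1000 = 52.5 mL. At equivalence only the conjugate base is present: [A⁻] = 0.00525/0.077 = 6.7742e-02 M. Kb = Kw/Ka = 1.77e-11; [OH⁻] = √(Kb × [A⁻]) = 1.0950e-06; pOH = 5.96; pH = 14 - pOH = 8.04.

V = 52.5 mL, pH = 8.04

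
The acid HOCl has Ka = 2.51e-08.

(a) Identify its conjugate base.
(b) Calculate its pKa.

(a) The conjugate base is formed by removing one H⁺ from HOCl, giving OCl⁻. (b) pKa = -log(Ka) = -log(2.51e-08) = 7.60.

Conjugate base: OCl⁻; pK_a = 7.60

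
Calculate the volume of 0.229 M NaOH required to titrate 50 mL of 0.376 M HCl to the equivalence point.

At equivalence: moles acid = moles base. moles HCl = 0.376 × 50/1000 = 0.0188 mol. V_base = moles / 0.229 × 1000 = 82.1 mL.

V_{base} = 82.1 mL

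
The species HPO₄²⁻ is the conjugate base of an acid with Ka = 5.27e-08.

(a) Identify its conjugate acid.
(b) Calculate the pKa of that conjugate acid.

(a) The conjugate acid is formed by adding one H⁺ to HPO₄²⁻, giving H₂PO₄⁻. (b) pKa = -log(Ka) = -log(5.27e-08) = 7.28.

Conjugate acid: H₂PO₄⁻; pK_a = 7.28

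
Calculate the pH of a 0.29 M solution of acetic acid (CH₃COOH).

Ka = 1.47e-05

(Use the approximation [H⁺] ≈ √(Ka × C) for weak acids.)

[H⁺] = √(Ka × C) = √(1.47e-05 × 0.29) = 2.0647e-03. pH = -log(2.0647e-03)

pH = 2.69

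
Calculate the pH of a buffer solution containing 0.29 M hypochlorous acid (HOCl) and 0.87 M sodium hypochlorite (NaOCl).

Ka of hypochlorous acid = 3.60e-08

pKa = -log(3.60e-08) = 7.44. pH = pKa + log([A⁻]/[HA]) = 7.44 + log(0.87/0.29)

pH = 7.92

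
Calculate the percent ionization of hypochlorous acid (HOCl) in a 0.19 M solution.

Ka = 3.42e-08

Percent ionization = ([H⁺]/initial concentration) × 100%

Using Ka equilibrium: x² + Ka×x - Ka×C = 0. Solving: [H⁺] = 8.0593e-05. Percent = (8.0593e-05/0.19) × 100

Percent ionization = 0.0424%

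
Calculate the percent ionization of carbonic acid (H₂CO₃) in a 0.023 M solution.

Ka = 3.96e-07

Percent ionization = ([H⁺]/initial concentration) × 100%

Using Ka equilibrium: x² + Ka×x - Ka×C = 0. Solving: [H⁺] = 9.5238e-05. Percent = (9.5238e-05/0.023) × 100

Percent ionization = 0.414%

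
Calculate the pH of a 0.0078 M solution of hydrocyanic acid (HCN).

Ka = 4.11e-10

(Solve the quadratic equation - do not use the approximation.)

x² + Ka×x - Ka×C = 0. Using quadratic formula: [H⁺] = 1.7903e-06

pH = 5.75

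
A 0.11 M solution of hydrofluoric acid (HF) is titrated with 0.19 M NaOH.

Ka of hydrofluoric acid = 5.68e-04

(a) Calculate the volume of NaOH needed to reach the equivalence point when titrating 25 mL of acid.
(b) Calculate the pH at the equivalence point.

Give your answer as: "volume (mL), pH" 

moles acid = 0.11 × 25/1000 = 0.00275 mol; V_base = moles/0.19 × 1000 = 14.5 mL. At equivalence only the conjugate base is present: [A⁻] = 0.00275/0.039 = 6.9667e-02 M. Kb = Kw/Ka = 1.76e-11; [OH⁻] = √(Kb × [A⁻]) = 1.1075e-06; pOH = 5.96; pH = 14 - pOH = 8.04.

V = 14.5 mL, pH = 8.04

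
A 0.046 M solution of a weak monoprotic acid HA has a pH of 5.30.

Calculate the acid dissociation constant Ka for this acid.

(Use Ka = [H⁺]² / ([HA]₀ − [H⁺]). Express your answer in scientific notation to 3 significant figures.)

[H⁺] = 10^(−pH) = 10^(−5.30) = 5.012e-06 M. For HA ⇌ H⁺ + A⁻, Ka = [H⁺][A⁻]/[HA] = [H⁺]² / ([HA]₀ − [H⁺]) = (5.012e-06)² / (0.046 − 5.012e-06) = 5.46e-10.

K_a = 5.46e-10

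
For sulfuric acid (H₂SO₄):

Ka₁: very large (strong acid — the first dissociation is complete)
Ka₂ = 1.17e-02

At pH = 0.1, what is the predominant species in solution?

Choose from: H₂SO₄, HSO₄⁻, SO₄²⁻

The first dissociation is complete, so H₂SO₄ itself is never the predominant species in water; pKa₂ = -log(1.17e-02) = 1.93. For a polyprotic acid the predominant species crosses at each pKa: below pKa_n the protonated form dominates, above it the deprotonated form does. At pH = 0.1, the predominant species is HSO₄⁻.

HSO₄⁻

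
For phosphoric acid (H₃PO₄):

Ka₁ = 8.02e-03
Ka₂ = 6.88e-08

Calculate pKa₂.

pKa₂ = -log(Ka₂) = -log(6.88e-08) = 7.16.

pK_{a2} = 7.16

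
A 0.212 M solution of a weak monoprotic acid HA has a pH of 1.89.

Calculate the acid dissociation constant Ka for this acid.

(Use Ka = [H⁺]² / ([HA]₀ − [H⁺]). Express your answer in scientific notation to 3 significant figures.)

[H⁺] = 10^(−pH) = 10^(−1.89) = 1.288e-02 M. For HA ⇌ H⁺ + A⁻, Ka = [H⁺][A⁻]/[HA] = [H⁺]² / ([HA]₀ − [H⁺]) = (1.288e-02)² / (0.212 − 1.288e-02) = 8.33e-04.

K_a = 8.33e-04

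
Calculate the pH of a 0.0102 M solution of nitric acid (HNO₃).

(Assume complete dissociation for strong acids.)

[H⁺] = 0.0102 M for strong acid. pH = -log[H⁺] = -log(0.0102)

pH = 1.99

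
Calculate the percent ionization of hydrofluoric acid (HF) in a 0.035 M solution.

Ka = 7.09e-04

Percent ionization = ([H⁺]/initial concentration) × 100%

Using Ka equilibrium: x² + Ka×x - Ka×C = 0. Solving: [H⁺] = 4.6396e-03. Percent = (4.6396e-03/0.035) × 100

Percent ionization = 13.3%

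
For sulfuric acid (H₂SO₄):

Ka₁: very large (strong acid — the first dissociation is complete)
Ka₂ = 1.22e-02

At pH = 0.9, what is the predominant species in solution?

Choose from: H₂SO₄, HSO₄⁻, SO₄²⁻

The first dissociation is complete, so H₂SO₄ itself is never the predominant species in water; pKa₂ = -log(1.22e-02) = 1.91. For a polyprotic acid the predominant species crosses at each pKa: below pKa_n the protonated form dominates, above it the deprotonated form does. At pH = 0.9, the predominant species is HSO₄⁻.

HSO₄⁻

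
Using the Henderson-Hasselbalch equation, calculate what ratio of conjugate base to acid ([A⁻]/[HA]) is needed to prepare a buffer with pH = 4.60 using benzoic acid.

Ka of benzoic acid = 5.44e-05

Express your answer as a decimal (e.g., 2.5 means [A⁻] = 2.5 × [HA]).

pKa = -log(5.44e-05) = 4.2644. pH = pKa + log([A⁻]/[HA]), so log([A⁻]/[HA]) = pH − pKa = 4.60 − 4.2644 = 0.3356. [A⁻]/[HA] = 10^(0.3356) = 2.17

[A⁻]/[HA] = 2.17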